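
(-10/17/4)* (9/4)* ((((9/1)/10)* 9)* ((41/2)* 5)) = -149445/544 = -274.72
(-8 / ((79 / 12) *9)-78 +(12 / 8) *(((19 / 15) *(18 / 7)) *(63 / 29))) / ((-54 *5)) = 2320367 / 9278550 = 0.25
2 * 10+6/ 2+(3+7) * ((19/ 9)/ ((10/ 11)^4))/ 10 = 2348179/ 90000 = 26.09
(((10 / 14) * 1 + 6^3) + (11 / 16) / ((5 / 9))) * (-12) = -366159 / 140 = -2615.42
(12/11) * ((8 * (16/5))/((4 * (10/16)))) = 3072/275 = 11.17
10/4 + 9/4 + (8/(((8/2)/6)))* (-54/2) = -1277/4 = -319.25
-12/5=-2.40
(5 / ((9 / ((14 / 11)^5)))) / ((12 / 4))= 2689120 / 4348377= 0.62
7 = 7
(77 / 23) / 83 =77 / 1909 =0.04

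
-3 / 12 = -1 / 4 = -0.25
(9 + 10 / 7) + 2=87 / 7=12.43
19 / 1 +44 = 63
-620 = -620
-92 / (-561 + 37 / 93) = 2139 / 13034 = 0.16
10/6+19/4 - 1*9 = -31/12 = -2.58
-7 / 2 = -3.50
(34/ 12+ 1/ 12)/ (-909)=-35/ 10908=-0.00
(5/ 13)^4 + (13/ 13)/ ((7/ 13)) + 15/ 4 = 4501577/ 799708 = 5.63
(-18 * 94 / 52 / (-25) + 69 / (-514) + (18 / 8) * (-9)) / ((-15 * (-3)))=-2125177 / 5011500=-0.42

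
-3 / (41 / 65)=-195 / 41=-4.76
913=913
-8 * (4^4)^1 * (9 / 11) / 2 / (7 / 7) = -9216 / 11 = -837.82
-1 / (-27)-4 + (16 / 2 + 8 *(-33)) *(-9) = 62101 / 27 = 2300.04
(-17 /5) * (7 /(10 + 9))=-119 /95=-1.25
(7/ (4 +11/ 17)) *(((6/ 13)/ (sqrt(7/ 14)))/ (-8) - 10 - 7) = -2023/ 79 - 357 *sqrt(2)/ 4108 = -25.73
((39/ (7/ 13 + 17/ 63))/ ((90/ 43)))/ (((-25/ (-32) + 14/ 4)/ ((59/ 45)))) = 24010168/ 3401025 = 7.06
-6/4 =-3/2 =-1.50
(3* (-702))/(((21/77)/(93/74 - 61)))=17069481/37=461337.32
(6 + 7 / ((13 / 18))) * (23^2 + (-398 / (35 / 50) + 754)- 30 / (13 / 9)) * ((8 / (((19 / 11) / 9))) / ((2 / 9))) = 45893955888 / 22477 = 2041818.57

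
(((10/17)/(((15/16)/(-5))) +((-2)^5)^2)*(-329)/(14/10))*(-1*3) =12235040/17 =719708.24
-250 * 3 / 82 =-9.15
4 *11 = 44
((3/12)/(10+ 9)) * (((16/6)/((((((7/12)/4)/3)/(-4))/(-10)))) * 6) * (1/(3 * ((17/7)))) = 7680/323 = 23.78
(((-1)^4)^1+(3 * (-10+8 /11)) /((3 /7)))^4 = 244242535681 /14641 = 16682093.82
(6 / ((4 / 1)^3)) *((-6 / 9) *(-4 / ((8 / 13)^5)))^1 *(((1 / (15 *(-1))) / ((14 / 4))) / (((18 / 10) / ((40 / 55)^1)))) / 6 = -371293 / 102187008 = -0.00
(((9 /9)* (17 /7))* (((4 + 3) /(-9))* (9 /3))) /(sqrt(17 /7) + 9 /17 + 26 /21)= -1276513 /88642 + 103173* sqrt(119) /88642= -1.70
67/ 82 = 0.82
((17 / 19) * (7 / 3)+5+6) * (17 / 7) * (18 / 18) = 12682 / 399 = 31.78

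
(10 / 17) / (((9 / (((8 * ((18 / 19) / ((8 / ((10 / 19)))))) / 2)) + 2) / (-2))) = -200 / 6477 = -0.03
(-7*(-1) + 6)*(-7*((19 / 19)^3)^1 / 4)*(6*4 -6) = -819 / 2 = -409.50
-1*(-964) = 964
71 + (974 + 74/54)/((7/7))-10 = 27982/27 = 1036.37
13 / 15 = 0.87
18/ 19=0.95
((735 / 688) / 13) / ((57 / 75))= 18375 / 169936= 0.11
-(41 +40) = -81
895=895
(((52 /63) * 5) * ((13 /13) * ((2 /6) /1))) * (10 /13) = 200 /189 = 1.06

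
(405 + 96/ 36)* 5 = 6115/ 3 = 2038.33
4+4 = 8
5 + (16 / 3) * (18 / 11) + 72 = 943 / 11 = 85.73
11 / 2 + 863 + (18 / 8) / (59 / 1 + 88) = 170229 / 196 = 868.52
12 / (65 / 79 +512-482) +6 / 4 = 9201 / 4870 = 1.89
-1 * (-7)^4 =-2401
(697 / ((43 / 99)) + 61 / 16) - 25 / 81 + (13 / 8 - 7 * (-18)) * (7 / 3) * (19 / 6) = 71087521 / 27864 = 2551.23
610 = 610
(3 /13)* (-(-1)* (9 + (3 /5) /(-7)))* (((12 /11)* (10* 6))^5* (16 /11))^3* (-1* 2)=-854554729679171302784221049153126400000000000000 /38919421194445620367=-21957025655898730551743240000.00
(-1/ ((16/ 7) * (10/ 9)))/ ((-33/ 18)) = 189/ 880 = 0.21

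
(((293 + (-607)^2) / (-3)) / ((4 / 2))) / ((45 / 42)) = -860398 / 15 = -57359.87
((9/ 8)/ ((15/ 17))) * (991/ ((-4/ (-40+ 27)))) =657033/ 160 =4106.46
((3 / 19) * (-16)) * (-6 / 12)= 24 / 19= 1.26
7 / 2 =3.50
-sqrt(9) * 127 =-381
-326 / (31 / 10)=-3260 / 31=-105.16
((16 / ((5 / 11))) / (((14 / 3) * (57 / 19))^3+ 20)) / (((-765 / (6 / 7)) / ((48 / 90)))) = -704 / 92507625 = -0.00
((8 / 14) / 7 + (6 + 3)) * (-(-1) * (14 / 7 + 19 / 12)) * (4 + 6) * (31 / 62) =95675 / 588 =162.71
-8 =-8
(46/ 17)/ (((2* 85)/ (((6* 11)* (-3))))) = -4554/ 1445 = -3.15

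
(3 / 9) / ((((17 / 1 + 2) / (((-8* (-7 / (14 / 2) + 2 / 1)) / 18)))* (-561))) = 4 / 287793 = 0.00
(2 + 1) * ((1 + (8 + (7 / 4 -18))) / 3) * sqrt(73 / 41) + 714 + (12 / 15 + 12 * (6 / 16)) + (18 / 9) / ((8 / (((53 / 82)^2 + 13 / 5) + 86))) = 731.88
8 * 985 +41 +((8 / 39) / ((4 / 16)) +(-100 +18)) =305753 / 39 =7839.82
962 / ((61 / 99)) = 95238 / 61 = 1561.28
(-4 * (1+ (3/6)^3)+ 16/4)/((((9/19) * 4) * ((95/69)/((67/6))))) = -1541/720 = -2.14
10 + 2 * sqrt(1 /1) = 12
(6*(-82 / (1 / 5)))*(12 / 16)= -1845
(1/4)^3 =0.02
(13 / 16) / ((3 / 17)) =221 / 48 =4.60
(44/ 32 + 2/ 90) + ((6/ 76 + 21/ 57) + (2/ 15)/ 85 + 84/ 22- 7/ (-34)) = 37542427/ 6395400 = 5.87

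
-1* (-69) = 69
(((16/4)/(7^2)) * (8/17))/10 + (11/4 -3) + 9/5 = 25887/16660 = 1.55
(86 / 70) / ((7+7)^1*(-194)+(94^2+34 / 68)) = 86 / 428435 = 0.00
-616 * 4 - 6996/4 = -4213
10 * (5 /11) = 50 /11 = 4.55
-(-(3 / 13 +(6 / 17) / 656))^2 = -281132289 / 5254510144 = -0.05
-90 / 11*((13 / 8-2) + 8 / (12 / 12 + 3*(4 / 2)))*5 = -9675 / 308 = -31.41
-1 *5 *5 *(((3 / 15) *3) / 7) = -2.14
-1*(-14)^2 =-196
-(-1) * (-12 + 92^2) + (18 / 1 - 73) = 8397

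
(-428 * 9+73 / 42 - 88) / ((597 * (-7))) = 165407 / 175518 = 0.94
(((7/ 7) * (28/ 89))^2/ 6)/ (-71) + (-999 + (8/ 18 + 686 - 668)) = -4963101751/ 5061519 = -980.56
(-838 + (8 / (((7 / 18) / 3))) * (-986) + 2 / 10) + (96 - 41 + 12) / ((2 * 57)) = -246133117 / 3990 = -61687.50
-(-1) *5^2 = 25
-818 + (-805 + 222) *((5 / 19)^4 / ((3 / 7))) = -322358359 / 390963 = -824.52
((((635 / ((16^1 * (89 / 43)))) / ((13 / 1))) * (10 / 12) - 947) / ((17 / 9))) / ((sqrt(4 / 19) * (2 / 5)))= -1575729885 * sqrt(19) / 2517632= -2728.14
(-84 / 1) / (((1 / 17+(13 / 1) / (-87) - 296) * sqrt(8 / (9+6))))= 31059 * sqrt(30) / 437918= 0.39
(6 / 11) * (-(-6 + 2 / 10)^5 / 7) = 123066894 / 240625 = 511.45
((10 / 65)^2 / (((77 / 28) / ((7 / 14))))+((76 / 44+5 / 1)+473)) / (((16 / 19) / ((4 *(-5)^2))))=423614975 / 7436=56968.12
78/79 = 0.99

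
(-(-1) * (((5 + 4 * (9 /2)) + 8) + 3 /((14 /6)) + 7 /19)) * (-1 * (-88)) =382184 /133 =2873.56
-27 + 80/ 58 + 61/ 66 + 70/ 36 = -65321/ 2871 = -22.75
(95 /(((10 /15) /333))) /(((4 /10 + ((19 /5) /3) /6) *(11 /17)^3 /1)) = 4196414385 /14641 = 286620.75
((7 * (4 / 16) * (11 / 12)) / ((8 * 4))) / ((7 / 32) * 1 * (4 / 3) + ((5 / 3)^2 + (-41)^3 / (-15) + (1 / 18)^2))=10395 / 953401024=0.00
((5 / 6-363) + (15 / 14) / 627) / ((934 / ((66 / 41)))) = -1589542 / 2546551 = -0.62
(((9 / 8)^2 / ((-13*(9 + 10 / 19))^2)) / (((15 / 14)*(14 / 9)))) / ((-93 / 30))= -87723 / 5492316128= -0.00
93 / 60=31 / 20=1.55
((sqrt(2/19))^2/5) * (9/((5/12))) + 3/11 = 3801/5225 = 0.73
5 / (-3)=-5 / 3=-1.67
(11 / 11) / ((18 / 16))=8 / 9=0.89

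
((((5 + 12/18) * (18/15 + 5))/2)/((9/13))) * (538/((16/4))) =1842919/540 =3412.81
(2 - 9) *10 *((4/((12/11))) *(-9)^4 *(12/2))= -10103940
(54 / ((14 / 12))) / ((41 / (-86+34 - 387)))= -142236 / 287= -495.60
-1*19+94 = 75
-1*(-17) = 17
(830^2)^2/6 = 237291605000/3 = 79097201666.67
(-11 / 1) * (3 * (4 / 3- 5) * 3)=363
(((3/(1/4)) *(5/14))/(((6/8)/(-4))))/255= -32/357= -0.09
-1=-1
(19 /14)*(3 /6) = 0.68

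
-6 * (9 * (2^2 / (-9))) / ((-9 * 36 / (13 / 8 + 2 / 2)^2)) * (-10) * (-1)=-245 / 48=-5.10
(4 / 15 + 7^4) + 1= 2402.27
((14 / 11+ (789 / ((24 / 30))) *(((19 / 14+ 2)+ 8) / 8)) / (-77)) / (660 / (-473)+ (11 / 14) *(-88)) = 296961311 / 1150944256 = 0.26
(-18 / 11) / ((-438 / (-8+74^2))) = 16404 / 803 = 20.43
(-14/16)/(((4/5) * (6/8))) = -35/24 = -1.46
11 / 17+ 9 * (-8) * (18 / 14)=-10939 / 119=-91.92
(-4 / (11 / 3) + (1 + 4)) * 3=129 / 11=11.73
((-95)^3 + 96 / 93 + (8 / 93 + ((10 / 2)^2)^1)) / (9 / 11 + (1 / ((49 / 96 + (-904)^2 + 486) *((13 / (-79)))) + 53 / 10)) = -8950414244205270980 / 63871542081417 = -140131.49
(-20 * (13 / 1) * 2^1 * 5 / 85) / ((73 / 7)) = -3640 / 1241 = -2.93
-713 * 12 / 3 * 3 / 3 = -2852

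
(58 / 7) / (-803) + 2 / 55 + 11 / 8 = 315011 / 224840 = 1.40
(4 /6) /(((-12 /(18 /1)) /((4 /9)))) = -4 /9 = -0.44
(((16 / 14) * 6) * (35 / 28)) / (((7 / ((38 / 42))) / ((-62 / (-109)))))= 23560 / 37387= 0.63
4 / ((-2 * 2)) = -1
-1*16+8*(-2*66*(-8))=8432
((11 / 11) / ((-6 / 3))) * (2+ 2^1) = -2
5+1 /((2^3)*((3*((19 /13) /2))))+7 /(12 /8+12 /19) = 51347 /6156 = 8.34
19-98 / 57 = 17.28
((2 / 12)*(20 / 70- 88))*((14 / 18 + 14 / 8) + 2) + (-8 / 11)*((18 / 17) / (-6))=-9339523 / 141372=-66.06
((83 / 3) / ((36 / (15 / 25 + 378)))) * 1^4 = 52373 / 180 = 290.96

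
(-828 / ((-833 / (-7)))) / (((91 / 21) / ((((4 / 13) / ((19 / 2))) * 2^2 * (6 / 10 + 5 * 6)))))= -715392 / 112385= -6.37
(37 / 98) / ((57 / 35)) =185 / 798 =0.23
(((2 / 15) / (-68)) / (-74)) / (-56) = -1 / 2113440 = -0.00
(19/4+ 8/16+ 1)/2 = 25/8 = 3.12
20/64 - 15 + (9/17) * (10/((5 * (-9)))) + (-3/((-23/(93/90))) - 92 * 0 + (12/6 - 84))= -3023849/31280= -96.67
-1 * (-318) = 318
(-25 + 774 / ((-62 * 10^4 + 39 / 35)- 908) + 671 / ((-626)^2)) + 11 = -14.00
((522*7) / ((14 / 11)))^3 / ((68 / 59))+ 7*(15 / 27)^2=113093230036169 / 5508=20532539948.47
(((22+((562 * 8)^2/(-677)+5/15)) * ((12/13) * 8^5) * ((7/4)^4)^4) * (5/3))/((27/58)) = -292001805951282174407905/11679842304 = -25000492160008.03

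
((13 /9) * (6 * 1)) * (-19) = -494 /3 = -164.67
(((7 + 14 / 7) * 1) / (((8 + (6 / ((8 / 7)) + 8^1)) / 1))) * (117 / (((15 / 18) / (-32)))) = -1902.83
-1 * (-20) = 20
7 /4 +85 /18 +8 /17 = 4249 /612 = 6.94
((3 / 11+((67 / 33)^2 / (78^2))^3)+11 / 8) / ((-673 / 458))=-109741797129686086051861 / 97867010871581168584224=-1.12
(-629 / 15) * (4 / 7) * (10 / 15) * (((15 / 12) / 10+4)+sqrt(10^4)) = -74851 / 45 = -1663.36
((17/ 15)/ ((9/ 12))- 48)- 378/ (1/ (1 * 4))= -70132/ 45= -1558.49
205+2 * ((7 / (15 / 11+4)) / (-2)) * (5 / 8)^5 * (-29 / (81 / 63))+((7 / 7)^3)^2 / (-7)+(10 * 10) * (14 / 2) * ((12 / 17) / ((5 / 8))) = 2066959234189 / 2070577152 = 998.25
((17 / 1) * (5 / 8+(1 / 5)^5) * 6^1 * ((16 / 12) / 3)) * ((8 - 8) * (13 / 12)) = 0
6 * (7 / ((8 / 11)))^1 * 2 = 231 / 2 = 115.50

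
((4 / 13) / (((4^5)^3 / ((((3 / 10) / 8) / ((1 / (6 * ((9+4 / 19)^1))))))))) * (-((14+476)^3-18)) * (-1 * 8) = 18529714665 / 33151778816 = 0.56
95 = 95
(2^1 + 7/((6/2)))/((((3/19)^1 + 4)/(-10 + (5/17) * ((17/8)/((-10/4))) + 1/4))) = -2470/237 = -10.42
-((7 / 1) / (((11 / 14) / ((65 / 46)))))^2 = -158.48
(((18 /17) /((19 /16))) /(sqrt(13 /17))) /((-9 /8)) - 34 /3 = -34 /3 - 256 * sqrt(221) /4199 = -12.24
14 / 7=2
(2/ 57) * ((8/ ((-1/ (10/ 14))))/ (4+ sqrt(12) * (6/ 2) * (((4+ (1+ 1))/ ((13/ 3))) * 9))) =1690/ 35307111 - 10530 * sqrt(3)/ 11769037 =-0.00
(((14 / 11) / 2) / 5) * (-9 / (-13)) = 63 / 715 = 0.09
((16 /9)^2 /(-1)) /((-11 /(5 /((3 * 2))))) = 640 /2673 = 0.24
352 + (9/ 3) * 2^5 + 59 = 507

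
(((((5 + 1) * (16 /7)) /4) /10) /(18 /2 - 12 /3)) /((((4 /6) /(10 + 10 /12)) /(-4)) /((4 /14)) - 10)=-0.01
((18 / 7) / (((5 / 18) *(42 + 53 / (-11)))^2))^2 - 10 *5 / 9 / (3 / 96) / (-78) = 685756646057525984 / 300799039997649375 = 2.28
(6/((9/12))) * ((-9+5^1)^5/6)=-4096/3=-1365.33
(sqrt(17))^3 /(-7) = -17* sqrt(17) /7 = -10.01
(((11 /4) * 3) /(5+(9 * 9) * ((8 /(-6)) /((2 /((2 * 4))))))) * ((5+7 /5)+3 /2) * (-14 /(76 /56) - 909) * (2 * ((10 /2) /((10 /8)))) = 1122.56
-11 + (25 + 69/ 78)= 387/ 26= 14.88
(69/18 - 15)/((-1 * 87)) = 67/522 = 0.13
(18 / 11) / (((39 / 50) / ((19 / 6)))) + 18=3524 / 143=24.64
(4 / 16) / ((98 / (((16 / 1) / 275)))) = 2 / 13475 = 0.00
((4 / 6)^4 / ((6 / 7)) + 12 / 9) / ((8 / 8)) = 380 / 243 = 1.56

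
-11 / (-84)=11 / 84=0.13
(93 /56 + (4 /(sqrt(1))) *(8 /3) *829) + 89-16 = 1498111 /168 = 8917.33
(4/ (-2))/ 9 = -2/ 9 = -0.22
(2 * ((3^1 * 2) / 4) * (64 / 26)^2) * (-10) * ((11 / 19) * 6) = -2027520 / 3211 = -631.43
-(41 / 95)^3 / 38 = -68921 / 32580250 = -0.00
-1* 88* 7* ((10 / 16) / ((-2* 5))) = 77 / 2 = 38.50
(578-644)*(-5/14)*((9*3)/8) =4455/56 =79.55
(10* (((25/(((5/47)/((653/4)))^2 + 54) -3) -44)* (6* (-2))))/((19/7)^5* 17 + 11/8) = 6365386125768043360/2856339782277704589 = 2.23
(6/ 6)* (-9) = -9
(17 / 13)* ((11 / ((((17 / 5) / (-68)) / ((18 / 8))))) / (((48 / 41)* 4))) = -115005 / 832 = -138.23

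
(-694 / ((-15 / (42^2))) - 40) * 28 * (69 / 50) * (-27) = -10638117504 / 125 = -85104940.03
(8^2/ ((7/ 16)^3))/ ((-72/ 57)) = -622592/ 1029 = -605.05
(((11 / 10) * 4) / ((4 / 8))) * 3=132 / 5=26.40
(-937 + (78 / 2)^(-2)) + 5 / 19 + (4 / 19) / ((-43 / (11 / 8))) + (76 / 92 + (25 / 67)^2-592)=-392029587838607 / 256601214558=-1527.78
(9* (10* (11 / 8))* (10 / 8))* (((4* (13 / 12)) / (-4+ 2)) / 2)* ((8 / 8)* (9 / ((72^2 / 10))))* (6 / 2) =-17875 / 2048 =-8.73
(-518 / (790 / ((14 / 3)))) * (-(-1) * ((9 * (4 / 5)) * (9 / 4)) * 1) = -97902 / 1975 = -49.57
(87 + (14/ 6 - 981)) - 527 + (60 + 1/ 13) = -52985/ 39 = -1358.59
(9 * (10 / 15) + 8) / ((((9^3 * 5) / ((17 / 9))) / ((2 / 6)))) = 238 / 98415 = 0.00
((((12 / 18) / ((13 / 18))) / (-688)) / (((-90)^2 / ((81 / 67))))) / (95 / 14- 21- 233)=0.00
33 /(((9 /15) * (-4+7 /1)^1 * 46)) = 55 /138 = 0.40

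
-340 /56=-85 /14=-6.07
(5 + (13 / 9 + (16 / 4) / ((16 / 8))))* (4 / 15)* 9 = 20.27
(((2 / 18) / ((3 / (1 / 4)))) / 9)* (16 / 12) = 1 / 729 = 0.00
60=60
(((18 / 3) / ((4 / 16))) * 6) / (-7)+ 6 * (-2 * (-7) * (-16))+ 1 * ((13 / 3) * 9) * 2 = -9006 / 7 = -1286.57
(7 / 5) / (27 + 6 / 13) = 13 / 255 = 0.05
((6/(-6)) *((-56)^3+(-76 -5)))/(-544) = -175697/544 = -322.97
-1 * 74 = -74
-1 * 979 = -979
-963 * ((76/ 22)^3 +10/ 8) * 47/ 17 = -10235458323/ 90508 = -113088.99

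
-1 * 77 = -77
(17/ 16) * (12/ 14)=51/ 56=0.91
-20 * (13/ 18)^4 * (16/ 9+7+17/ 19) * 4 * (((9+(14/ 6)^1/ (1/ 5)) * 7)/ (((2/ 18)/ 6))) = -205021139960/ 124659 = -1644655.74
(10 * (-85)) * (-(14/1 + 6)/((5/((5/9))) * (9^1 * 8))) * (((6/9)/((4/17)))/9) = 8.26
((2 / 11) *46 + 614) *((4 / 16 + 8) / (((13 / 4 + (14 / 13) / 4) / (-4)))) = -355992 / 61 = -5835.93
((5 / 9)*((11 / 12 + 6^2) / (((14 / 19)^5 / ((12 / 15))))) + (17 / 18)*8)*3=1206627953 / 4840416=249.28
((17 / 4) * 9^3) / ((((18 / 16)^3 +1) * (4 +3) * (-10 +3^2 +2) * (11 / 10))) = 166.01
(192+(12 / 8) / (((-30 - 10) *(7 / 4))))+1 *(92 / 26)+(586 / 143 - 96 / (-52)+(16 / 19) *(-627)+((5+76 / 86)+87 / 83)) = -319.61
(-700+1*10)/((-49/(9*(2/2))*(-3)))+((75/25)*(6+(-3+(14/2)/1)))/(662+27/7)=-9637980/228389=-42.20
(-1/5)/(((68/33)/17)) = -33/20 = -1.65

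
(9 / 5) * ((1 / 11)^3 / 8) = 9 / 53240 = 0.00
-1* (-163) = 163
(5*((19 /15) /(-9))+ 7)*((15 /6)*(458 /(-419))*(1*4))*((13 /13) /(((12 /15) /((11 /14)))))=-5352875 /79191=-67.59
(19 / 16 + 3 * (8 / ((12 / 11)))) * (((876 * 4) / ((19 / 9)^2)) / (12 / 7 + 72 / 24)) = 15356061 / 3971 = 3867.05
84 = 84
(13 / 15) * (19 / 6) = 247 / 90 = 2.74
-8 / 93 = -0.09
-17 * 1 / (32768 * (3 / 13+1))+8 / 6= 2096489 / 1572864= 1.33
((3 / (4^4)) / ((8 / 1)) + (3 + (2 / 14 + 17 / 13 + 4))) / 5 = 315037 / 186368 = 1.69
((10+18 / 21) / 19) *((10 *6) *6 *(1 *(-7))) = -1440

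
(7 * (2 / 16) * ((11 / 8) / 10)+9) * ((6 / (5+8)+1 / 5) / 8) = 19307 / 25600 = 0.75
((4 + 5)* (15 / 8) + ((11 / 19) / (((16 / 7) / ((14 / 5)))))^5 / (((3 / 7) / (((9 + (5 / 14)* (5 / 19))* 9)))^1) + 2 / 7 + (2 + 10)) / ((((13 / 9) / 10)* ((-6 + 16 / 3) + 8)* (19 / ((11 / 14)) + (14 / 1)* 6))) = 115498941025602127527 / 208674752654950400000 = 0.55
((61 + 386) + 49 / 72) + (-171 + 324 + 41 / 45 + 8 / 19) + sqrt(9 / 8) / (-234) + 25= 627.01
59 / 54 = 1.09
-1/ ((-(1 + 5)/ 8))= 4/ 3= 1.33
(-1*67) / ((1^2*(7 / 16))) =-1072 / 7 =-153.14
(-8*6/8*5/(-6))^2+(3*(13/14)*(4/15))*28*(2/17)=2333/85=27.45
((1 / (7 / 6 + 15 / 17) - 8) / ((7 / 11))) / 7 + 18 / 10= 529 / 4655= 0.11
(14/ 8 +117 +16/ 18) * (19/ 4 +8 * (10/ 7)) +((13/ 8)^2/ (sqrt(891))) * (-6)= 650357/ 336 - 169 * sqrt(11)/ 1056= 1935.06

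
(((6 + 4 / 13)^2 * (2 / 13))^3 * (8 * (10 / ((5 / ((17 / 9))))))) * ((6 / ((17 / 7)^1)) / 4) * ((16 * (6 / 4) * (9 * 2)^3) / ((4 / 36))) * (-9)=-48535943761.42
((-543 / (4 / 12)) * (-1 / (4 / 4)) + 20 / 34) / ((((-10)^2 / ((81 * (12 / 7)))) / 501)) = 3372646329 / 2975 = 1133662.63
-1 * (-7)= 7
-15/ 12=-5/ 4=-1.25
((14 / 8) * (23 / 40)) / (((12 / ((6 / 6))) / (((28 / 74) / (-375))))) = -1127 / 13320000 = -0.00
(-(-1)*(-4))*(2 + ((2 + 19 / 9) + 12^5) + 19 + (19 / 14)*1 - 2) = -62711830 / 63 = -995425.87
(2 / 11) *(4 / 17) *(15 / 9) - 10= -5570 / 561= -9.93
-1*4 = -4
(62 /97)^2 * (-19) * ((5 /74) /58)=-0.01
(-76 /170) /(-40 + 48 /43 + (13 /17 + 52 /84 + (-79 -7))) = 17157 /4739620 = 0.00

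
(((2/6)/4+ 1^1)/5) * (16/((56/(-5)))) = -13/42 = -0.31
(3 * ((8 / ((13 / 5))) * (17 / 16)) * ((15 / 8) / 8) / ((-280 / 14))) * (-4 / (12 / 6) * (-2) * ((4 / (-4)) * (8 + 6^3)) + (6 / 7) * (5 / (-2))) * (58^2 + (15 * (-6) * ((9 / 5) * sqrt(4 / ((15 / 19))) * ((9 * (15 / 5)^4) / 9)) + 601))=1466914275 / 3584 - 2103699357 * sqrt(285) / 11648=-2639685.89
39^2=1521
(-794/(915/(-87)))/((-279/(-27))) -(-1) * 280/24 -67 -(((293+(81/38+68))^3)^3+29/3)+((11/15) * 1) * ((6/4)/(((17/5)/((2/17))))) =-49566460540199210689567043466609794330727049/451452170620225845760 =-109793381815182143424839.70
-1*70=-70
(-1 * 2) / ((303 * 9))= -2 / 2727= -0.00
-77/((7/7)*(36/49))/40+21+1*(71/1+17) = 153187/1440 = 106.38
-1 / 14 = -0.07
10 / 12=0.83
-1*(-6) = 6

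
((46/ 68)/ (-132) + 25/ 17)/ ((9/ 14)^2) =322273/ 90882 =3.55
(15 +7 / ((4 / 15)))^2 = 27225 / 16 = 1701.56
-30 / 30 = -1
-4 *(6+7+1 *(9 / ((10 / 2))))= -59.20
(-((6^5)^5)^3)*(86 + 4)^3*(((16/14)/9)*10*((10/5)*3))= -893449551230085272657162386447188991141428865008008715703418880000/7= -127635650175726467522451800000000000000000000000000000000000000000.00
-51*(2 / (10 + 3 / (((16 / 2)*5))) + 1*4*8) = -661776 / 403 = -1642.12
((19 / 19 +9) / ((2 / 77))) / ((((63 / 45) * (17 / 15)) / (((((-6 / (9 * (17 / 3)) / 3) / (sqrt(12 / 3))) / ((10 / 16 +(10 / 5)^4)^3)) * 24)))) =-16896000 / 679912093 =-0.02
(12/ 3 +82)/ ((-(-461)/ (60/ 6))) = 860/ 461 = 1.87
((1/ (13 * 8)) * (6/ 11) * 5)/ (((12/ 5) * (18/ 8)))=25/ 5148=0.00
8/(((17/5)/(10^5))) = 4000000/17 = 235294.12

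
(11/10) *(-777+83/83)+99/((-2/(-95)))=3848.90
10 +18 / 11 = 128 / 11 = 11.64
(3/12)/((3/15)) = 5/4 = 1.25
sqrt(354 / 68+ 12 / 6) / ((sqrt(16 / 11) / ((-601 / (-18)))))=4207 *sqrt(1870) / 2448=74.32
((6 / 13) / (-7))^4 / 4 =0.00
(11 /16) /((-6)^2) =0.02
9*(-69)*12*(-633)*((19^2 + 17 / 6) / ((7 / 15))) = 25743660570 / 7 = 3677665795.71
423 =423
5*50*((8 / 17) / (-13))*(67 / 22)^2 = -2244500 / 26741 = -83.93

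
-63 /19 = -3.32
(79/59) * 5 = 395/59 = 6.69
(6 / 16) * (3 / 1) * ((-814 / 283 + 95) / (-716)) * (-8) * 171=40123269 / 202628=198.01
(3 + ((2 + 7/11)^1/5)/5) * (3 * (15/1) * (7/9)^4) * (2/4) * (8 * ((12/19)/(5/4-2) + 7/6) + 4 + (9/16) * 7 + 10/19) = 940133159/3324240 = 282.81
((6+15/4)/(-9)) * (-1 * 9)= 39/4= 9.75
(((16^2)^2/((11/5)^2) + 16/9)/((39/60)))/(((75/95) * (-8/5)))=-700507960/42471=-16493.79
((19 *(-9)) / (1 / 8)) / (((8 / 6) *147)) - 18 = -1224 / 49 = -24.98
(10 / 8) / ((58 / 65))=325 / 232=1.40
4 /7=0.57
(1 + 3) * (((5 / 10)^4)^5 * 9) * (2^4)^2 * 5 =45 / 1024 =0.04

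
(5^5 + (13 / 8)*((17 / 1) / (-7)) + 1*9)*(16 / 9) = 350566 / 63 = 5564.54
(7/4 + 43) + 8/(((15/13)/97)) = 43037/60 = 717.28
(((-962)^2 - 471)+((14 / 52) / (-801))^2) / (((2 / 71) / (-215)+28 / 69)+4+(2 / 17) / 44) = 26339470197874108364705 / 125531595927702198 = 209823.43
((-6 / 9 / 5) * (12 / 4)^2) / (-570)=1 / 475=0.00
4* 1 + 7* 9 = 67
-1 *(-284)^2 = -80656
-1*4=-4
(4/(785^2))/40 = 1/6162250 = 0.00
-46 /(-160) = 23 /80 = 0.29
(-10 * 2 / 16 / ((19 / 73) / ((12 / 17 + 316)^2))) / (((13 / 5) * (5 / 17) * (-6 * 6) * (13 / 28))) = 18515737520 / 491283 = 37688.54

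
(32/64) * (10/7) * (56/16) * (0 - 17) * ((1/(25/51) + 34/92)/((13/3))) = -141321/5980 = -23.63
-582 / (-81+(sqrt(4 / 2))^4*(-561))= 0.25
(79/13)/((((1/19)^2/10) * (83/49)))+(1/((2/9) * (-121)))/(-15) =16908918337/1305590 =12951.17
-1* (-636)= 636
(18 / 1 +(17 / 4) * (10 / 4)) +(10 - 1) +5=341 / 8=42.62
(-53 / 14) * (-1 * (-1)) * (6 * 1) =-22.71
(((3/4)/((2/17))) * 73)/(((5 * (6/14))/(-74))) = -321419/20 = -16070.95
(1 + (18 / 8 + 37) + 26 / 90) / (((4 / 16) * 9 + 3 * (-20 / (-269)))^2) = 2112072868 / 318641445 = 6.63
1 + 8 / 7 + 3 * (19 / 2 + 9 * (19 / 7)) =1455 / 14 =103.93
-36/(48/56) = -42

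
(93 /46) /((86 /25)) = 2325 /3956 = 0.59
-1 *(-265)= 265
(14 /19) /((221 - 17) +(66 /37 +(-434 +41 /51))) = -26418 /8153413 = -0.00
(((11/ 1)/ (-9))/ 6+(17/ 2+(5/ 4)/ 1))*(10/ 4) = 5155/ 216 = 23.87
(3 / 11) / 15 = 1 / 55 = 0.02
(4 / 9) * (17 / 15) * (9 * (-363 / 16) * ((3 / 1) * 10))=-6171 / 2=-3085.50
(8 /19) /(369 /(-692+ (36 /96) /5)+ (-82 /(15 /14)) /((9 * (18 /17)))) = -134510220 /2736052877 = -0.05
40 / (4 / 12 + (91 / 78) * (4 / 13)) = 520 / 9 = 57.78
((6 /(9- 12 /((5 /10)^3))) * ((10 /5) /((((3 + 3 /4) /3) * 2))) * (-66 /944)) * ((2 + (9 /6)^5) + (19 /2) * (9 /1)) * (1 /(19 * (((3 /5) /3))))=100419 /1040288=0.10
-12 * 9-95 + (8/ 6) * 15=-183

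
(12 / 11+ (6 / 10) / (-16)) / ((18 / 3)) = 309 / 1760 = 0.18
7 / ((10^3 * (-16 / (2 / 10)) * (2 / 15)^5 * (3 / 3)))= -8505 / 4096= -2.08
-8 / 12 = -2 / 3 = -0.67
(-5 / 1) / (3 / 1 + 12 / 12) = -1.25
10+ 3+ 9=22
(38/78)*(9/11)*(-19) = -1083/143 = -7.57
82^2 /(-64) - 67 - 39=-3377 /16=-211.06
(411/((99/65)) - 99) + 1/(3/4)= 1894/11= 172.18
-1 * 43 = -43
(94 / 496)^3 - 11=-167679089 / 15252992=-10.99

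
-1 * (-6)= 6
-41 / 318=-0.13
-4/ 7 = -0.57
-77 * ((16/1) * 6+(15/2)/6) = -29953/4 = -7488.25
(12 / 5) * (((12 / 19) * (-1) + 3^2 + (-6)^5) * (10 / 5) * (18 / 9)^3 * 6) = -1789662.32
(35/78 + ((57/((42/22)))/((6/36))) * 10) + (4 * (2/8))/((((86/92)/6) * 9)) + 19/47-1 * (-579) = 872471843/367822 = 2371.99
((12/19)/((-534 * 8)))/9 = -1/60876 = -0.00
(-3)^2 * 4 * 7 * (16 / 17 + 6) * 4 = 118944 / 17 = 6996.71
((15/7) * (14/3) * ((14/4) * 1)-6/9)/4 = 8.58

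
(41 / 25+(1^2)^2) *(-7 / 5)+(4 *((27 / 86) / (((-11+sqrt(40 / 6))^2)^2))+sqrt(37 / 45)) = -2.79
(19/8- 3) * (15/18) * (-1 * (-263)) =-136.98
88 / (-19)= -88 / 19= -4.63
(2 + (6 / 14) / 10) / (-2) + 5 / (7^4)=-48949 / 48020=-1.02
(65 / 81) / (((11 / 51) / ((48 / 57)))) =17680 / 5643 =3.13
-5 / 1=-5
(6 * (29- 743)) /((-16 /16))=4284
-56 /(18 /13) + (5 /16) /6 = -11633 /288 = -40.39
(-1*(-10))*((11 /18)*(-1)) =-55 /9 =-6.11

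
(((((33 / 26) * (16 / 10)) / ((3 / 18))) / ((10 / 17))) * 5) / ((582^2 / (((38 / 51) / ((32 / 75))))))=1045 / 1957072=0.00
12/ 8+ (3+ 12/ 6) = 6.50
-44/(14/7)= -22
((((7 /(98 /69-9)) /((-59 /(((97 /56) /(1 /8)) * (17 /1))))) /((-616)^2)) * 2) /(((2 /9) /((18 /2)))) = 9216261 /11708873792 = 0.00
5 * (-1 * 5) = -25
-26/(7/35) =-130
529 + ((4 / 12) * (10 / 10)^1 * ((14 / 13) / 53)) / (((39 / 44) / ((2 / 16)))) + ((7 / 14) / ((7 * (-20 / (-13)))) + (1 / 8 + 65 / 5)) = 542.17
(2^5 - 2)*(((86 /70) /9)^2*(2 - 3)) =-3698 /6615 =-0.56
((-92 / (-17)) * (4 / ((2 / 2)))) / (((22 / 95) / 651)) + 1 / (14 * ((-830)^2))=109750532808187 / 1803540200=60852.83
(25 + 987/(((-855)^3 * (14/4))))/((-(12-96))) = 5208553031/17500738500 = 0.30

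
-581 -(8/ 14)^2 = -28485/ 49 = -581.33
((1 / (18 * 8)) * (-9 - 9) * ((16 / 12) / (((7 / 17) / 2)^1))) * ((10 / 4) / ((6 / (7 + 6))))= -1105 / 252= -4.38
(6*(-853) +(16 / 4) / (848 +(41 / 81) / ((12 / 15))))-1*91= -5209.00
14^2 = 196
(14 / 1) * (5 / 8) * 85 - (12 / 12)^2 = 2971 / 4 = 742.75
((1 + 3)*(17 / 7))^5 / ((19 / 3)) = 4361800704 / 319333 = 13659.10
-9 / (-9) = 1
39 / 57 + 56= 1077 / 19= 56.68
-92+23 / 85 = -7797 / 85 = -91.73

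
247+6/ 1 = 253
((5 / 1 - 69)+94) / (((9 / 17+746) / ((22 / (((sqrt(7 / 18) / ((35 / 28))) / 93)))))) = 3912975 * sqrt(14) / 88837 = 164.81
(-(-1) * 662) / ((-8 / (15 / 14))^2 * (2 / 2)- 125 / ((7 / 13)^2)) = -7298550 / 4138469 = -1.76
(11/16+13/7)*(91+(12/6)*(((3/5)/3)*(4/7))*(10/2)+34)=251655/784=320.99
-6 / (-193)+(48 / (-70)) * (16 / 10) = -36006 / 33775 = -1.07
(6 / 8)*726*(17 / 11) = 1683 / 2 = 841.50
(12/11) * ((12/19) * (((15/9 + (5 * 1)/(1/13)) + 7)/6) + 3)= 2452/209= 11.73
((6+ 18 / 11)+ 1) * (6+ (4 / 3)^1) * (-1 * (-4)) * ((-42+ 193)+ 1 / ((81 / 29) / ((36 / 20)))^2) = 46605632 / 1215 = 38358.54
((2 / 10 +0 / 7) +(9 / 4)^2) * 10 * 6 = 315.75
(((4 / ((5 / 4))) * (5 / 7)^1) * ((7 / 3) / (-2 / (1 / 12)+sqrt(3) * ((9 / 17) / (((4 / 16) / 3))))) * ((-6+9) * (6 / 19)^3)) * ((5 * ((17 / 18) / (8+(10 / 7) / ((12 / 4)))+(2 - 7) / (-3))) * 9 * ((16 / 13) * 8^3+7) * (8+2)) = -8926301152800 / 658676629 - 2362844422800 * sqrt(3) / 658676629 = -19765.19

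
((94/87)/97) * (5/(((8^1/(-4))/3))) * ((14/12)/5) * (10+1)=-3619/16878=-0.21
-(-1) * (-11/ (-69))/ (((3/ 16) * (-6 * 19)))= -88/ 11799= -0.01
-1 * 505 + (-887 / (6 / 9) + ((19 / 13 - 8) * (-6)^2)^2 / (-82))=-34799959 / 13858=-2511.18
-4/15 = -0.27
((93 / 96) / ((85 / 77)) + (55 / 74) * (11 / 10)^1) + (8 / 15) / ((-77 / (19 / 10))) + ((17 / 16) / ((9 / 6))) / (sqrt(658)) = 17 * sqrt(658) / 15792 + 195512117 / 116239200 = 1.71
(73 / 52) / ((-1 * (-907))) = 73 / 47164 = 0.00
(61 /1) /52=61 /52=1.17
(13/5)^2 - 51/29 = 3626/725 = 5.00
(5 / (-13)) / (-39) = 5 / 507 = 0.01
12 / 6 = 2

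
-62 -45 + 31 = -76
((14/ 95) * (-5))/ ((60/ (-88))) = 308/ 285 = 1.08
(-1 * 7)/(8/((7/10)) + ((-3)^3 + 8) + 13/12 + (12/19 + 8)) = -11172/3421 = -3.27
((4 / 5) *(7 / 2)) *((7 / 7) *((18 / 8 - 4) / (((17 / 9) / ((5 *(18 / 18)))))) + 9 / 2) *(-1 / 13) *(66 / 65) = 2079 / 71825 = 0.03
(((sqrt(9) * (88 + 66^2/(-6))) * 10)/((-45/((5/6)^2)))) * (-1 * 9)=-2658.33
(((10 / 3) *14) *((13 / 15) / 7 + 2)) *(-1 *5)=-4460 / 9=-495.56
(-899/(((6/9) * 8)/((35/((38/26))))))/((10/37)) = -9080799/608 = -14935.52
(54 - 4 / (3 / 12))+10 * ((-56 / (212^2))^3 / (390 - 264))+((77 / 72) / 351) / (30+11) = 436348148464317121 / 11482823556267804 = 38.00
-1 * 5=-5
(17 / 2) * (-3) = -51 / 2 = -25.50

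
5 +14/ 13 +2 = 105/ 13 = 8.08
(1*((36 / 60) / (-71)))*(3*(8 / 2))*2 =-72 / 355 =-0.20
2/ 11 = 0.18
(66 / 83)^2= 4356 / 6889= 0.63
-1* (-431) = 431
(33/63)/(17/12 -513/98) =-0.14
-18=-18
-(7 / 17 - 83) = 1404 / 17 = 82.59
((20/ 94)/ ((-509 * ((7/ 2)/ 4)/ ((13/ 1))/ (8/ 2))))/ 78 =-160/ 502383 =-0.00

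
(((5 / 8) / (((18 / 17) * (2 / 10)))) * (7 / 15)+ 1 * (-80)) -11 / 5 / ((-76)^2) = -30653561 / 389880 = -78.62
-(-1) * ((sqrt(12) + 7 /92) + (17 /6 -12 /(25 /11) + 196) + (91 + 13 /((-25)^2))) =2 * sqrt(3) + 49102163 /172500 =288.11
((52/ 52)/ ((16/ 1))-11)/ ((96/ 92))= -4025/ 384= -10.48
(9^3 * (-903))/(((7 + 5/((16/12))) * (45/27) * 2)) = -91854/5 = -18370.80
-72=-72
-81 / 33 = -27 / 11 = -2.45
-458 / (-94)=229 / 47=4.87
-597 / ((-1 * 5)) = 597 / 5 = 119.40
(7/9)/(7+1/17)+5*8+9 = 53039/1080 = 49.11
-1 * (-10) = 10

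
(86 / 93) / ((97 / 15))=430 / 3007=0.14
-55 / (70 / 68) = -374 / 7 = -53.43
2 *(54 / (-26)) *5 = -20.77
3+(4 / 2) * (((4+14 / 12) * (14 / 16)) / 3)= 433 / 72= 6.01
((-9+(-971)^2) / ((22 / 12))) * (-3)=-1542816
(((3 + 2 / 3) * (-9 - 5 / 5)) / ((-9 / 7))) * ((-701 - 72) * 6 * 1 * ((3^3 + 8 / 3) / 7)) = -15135340 / 27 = -560568.15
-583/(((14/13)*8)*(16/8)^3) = -7579/896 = -8.46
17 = 17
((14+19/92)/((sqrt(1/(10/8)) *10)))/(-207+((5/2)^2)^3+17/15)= 15684 *sqrt(5)/845089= 0.04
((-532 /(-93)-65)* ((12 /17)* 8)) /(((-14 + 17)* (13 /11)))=-94.42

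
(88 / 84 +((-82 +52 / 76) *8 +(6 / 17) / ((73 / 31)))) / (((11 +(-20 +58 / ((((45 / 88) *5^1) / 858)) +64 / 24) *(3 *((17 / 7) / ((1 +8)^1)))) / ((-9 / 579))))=24114075600 / 37636001957377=0.00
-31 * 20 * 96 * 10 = -595200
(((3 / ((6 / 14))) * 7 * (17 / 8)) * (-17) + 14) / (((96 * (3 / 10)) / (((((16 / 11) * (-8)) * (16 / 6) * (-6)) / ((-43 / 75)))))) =19801.27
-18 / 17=-1.06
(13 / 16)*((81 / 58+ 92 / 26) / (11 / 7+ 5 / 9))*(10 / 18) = 1.05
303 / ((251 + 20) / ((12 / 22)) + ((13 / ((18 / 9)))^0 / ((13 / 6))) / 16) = 94536 / 155021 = 0.61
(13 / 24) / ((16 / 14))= 91 / 192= 0.47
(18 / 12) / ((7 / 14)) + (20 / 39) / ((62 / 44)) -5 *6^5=-47001853 / 1209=-38876.64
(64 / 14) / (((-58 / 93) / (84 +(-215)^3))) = 72848162.60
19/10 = 1.90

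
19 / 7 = 2.71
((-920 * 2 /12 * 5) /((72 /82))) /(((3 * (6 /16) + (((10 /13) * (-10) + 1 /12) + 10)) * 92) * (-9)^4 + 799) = -612950 /1490426217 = -0.00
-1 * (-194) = 194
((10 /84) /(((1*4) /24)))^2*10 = 5.10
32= 32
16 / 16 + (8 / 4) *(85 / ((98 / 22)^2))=22971 / 2401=9.57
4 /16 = 1 /4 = 0.25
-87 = -87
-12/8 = -3/2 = -1.50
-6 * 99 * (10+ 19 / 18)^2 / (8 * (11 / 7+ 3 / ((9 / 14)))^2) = -233.21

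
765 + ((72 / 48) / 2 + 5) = 3083 / 4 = 770.75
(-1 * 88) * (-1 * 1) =88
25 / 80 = 5 / 16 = 0.31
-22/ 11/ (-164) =1/ 82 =0.01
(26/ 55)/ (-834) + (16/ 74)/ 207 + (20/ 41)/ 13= 1185969643/ 31208778315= 0.04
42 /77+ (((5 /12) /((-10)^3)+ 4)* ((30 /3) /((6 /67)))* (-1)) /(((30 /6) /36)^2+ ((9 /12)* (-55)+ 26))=64854507 /2171290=29.87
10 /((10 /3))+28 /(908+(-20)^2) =988 /327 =3.02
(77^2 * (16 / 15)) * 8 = 758912 / 15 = 50594.13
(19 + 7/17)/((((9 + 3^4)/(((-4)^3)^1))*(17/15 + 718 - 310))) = -3520/104329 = -0.03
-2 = -2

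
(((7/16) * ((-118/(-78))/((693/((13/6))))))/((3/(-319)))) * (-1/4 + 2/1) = -11977/31104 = -0.39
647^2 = 418609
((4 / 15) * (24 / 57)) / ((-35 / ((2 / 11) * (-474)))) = 10112 / 36575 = 0.28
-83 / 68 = -1.22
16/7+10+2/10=437/35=12.49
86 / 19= 4.53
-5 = -5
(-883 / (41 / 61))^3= -156268562006647 / 68921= -2267357728.51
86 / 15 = 5.73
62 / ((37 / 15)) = 930 / 37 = 25.14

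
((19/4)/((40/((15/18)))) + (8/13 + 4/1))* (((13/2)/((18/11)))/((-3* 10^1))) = -129437/207360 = -0.62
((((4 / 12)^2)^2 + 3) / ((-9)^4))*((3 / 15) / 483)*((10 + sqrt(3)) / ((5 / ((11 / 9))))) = 2684*sqrt(3) / 57754350675 + 5368 / 11550870135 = 0.00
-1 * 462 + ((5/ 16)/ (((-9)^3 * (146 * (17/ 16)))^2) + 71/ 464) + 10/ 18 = -175183009864052777/ 379766454638544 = -461.29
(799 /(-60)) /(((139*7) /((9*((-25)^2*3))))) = -898875 /3892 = -230.95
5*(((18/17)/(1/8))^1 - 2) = 550/17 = 32.35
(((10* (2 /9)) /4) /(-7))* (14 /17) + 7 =1061 /153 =6.93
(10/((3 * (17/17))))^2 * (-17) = -1700/9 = -188.89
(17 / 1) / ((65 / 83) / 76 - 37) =-107236 / 233331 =-0.46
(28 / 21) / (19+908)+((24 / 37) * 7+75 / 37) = 675931 / 102897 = 6.57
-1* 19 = -19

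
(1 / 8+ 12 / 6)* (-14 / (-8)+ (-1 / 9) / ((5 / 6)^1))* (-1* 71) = -117079 / 480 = -243.91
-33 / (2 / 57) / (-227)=1881 / 454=4.14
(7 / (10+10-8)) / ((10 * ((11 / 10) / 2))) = 7 / 66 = 0.11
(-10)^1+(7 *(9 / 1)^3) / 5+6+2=5093 / 5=1018.60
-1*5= -5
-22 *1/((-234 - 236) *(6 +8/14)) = 77/10810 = 0.01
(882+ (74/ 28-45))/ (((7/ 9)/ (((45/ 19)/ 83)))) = 4760775/ 154546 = 30.80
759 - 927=-168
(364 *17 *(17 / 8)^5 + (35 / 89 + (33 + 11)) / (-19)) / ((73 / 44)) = 40857089775667 / 252811264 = 161611.03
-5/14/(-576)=5/8064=0.00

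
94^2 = 8836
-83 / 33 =-2.52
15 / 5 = 3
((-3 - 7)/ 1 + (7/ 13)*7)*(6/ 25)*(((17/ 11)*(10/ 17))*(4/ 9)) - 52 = -37612/ 715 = -52.60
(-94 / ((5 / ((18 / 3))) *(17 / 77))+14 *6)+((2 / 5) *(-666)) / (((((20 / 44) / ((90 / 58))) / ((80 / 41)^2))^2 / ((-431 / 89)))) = 3910291710439330368 / 17977957732565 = 217504.78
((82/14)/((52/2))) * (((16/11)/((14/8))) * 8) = 10496/7007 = 1.50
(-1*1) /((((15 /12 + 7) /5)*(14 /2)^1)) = -20 /231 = -0.09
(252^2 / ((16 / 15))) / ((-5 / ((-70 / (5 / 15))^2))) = -525098700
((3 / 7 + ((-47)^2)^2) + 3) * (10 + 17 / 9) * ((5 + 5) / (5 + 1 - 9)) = -36548836370 / 189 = -193380086.61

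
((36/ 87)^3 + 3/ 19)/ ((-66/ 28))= -494662/ 5097301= -0.10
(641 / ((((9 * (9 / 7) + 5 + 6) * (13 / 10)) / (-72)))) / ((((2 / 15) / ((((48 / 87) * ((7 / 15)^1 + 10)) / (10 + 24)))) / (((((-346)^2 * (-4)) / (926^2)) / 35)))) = 3469783418496 / 108537382759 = 31.97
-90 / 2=-45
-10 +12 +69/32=133/32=4.16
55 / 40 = 11 / 8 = 1.38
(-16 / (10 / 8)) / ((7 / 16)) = -1024 / 35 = -29.26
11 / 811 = 0.01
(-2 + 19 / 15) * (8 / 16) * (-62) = 341 / 15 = 22.73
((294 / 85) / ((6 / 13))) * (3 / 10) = 1911 / 850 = 2.25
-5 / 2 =-2.50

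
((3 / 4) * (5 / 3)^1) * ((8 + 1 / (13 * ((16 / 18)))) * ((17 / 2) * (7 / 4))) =500395 / 3328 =150.36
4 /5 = 0.80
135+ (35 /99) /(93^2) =115593920 /856251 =135.00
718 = 718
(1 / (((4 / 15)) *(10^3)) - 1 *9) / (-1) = 7197 / 800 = 9.00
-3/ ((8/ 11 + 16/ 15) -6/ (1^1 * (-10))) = -99/ 79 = -1.25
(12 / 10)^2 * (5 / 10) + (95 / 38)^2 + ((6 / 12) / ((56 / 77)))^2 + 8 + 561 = 3689233 / 6400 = 576.44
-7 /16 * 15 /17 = -0.39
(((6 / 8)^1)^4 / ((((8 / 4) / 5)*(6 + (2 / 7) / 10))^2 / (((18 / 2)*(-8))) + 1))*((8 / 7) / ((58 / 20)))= 15946875 / 117561128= 0.14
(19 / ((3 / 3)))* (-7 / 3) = -133 / 3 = -44.33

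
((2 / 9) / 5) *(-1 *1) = -2 / 45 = -0.04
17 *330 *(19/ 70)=1522.71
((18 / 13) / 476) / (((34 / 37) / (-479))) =-159507 / 105196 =-1.52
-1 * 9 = -9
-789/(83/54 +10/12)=-332.86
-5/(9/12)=-20/3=-6.67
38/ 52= 19/ 26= 0.73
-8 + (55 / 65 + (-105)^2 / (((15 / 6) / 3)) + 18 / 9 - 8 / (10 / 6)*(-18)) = 865231 / 65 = 13311.25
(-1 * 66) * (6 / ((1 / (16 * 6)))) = -38016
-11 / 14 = -0.79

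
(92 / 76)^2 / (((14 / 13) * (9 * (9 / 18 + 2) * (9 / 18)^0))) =6877 / 113715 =0.06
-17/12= -1.42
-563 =-563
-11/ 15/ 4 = -11/ 60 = -0.18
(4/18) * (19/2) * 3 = 19/3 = 6.33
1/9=0.11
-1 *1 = -1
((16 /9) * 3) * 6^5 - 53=41419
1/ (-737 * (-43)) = 1/ 31691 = 0.00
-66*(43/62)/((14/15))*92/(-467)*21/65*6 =3524796/188201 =18.73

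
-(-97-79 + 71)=105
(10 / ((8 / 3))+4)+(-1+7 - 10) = 15 / 4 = 3.75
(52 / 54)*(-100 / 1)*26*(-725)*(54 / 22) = 49010000 / 11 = 4455454.55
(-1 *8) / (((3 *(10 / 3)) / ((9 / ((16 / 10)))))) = -9 / 2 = -4.50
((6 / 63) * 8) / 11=16 / 231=0.07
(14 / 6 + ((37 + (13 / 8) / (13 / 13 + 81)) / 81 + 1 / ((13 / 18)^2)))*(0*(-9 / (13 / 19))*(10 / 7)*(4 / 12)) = 0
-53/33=-1.61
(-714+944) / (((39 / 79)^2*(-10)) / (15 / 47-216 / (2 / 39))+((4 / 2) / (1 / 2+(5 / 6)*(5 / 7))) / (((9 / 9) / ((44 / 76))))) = 217.44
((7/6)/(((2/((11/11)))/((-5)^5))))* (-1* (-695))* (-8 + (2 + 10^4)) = -75970015625/6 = -12661669270.83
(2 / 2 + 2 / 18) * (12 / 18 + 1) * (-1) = -50 / 27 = -1.85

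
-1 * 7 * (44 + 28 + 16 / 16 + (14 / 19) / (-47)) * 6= -2737350 / 893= -3065.34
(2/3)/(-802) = -1/1203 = -0.00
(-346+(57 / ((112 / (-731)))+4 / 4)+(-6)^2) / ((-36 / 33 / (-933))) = -260936775 / 448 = -582448.16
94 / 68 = 47 / 34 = 1.38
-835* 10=-8350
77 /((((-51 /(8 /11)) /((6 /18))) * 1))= -56 /153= -0.37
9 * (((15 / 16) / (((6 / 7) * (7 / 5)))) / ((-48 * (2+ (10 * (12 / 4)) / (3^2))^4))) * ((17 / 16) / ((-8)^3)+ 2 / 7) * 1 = -98809875 / 1924145348608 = -0.00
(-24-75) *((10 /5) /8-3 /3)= 297 /4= 74.25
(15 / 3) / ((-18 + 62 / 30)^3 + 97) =-16875 / 13324544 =-0.00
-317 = -317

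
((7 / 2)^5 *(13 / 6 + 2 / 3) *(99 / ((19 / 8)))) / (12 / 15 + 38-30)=4285785 / 608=7048.99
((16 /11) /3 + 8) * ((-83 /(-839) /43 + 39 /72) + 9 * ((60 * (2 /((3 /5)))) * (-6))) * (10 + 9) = -6218207125655 /3571623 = -1741003.21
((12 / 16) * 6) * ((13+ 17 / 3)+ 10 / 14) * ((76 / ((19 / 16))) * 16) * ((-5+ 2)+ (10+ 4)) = 6876672 / 7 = 982381.71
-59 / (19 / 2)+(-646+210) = -8402 / 19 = -442.21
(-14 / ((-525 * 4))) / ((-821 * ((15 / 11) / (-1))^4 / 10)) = -14641 / 623446875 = -0.00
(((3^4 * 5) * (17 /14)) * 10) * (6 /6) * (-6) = -206550 /7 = -29507.14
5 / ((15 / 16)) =5.33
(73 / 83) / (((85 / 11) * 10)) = 803 / 70550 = 0.01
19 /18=1.06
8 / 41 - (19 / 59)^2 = 13047 / 142721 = 0.09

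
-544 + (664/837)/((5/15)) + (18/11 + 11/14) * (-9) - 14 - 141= -30867581/42966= -718.42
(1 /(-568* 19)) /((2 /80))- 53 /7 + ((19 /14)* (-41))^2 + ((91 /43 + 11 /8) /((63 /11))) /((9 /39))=1897826442535 /613946088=3091.19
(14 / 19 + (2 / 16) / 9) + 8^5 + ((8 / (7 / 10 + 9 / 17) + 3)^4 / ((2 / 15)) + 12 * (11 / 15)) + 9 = 64608481061813033 / 686890713960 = 94059.33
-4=-4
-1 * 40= -40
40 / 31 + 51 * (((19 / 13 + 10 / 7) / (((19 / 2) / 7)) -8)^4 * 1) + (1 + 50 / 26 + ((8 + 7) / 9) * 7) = 20971958109985163 / 346155121533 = 60585.43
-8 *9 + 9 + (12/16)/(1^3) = -249/4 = -62.25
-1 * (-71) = 71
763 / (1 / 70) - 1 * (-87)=53497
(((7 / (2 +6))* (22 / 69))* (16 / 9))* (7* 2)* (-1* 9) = -4312 / 69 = -62.49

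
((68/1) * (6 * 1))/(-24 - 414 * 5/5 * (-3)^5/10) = 680/16727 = 0.04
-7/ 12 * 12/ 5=-7/ 5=-1.40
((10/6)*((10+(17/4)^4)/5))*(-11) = -946891/768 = -1232.93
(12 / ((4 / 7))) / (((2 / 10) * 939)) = 35 / 313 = 0.11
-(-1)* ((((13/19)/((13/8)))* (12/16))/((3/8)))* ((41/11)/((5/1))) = 656/1045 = 0.63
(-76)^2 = 5776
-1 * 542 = -542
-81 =-81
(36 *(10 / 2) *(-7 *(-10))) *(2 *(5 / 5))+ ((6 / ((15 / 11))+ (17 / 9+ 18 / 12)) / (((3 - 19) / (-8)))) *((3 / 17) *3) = 8568701 / 340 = 25202.06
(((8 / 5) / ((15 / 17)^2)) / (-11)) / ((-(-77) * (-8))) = 289 / 952875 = 0.00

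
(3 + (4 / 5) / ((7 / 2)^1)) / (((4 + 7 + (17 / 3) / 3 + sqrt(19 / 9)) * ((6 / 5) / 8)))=157296 / 92995- 4068 * sqrt(19) / 92995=1.50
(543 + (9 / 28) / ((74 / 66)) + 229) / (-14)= -800089 / 14504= -55.16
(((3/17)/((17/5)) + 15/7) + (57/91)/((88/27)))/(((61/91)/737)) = 370116777/141032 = 2624.35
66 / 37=1.78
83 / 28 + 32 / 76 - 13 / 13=1269 / 532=2.39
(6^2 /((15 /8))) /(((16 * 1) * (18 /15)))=1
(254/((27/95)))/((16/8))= 12065/27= 446.85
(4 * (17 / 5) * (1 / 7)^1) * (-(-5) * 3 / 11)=204 / 77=2.65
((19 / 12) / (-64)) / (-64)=19 / 49152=0.00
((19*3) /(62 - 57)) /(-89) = -57 /445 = -0.13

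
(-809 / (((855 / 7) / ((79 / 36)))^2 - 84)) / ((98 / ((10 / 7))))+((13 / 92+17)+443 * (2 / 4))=8853267744400 / 37099247871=238.64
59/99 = 0.60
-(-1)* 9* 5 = 45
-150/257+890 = 228580/257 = 889.42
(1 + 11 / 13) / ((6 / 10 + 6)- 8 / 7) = 840 / 2483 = 0.34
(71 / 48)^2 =5041 / 2304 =2.19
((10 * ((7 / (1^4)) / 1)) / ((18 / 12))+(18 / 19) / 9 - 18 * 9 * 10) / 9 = -89674 / 513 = -174.80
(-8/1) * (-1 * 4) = 32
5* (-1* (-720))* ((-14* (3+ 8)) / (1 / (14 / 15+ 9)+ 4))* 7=-946381.67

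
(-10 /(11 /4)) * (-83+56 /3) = 7720 /33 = 233.94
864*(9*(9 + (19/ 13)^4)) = 3012189120/ 28561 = 105465.11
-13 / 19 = -0.68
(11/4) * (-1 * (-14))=38.50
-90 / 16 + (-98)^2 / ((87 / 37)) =2838869 / 696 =4078.83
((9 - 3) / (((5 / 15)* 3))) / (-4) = -3 / 2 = -1.50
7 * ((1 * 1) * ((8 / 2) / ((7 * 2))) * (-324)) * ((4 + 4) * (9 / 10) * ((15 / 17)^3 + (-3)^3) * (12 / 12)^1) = 3015750528 / 24565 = 122766.15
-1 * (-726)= 726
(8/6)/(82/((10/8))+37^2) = 20/21519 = 0.00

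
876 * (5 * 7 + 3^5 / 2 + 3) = 139722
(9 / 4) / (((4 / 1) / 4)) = 9 / 4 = 2.25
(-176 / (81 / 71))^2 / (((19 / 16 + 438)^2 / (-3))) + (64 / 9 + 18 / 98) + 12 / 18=40169852556413 / 5291572735827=7.59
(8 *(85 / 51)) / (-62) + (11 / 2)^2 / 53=7013 / 19716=0.36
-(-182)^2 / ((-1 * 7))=4732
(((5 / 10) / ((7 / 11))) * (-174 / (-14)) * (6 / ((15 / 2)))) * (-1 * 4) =-7656 / 245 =-31.25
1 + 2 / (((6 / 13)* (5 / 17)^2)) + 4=4132 / 75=55.09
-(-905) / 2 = 905 / 2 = 452.50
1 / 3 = 0.33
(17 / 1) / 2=17 / 2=8.50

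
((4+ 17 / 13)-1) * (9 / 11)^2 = 4536 / 1573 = 2.88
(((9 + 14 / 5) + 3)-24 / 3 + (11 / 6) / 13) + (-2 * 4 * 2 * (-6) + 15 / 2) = 21536 / 195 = 110.44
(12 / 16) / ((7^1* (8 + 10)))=1 / 168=0.01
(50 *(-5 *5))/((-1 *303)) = 1250/303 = 4.13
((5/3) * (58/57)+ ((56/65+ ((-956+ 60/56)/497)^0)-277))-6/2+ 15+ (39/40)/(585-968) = -8903868473/34056360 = -261.45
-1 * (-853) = 853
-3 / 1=-3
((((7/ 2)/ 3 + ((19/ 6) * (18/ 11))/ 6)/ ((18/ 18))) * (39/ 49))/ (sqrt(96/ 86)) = 871 * sqrt(129)/ 6468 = 1.53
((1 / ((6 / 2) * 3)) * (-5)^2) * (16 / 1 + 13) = 725 / 9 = 80.56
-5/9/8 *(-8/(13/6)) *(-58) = -580/39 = -14.87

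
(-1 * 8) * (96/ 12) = -64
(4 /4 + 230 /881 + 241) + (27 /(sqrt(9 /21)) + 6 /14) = 9 * sqrt(21) + 1496667 /6167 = 283.93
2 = 2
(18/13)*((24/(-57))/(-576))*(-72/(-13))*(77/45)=154/16055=0.01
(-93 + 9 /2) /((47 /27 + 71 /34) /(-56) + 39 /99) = -50045688 /184103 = -271.84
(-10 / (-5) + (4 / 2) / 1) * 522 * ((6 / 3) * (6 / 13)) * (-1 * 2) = -50112 / 13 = -3854.77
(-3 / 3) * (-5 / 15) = 1 / 3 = 0.33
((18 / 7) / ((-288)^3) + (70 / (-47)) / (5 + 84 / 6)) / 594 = -650281853 / 4927661899776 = -0.00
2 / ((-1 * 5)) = -2 / 5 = -0.40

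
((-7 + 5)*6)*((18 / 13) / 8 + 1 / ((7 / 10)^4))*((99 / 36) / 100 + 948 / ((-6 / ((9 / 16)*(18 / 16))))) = 259860206937 / 49940800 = 5203.36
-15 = -15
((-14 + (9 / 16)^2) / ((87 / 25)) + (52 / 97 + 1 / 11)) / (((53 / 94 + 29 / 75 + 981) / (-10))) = 461437522375 / 13709483788352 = 0.03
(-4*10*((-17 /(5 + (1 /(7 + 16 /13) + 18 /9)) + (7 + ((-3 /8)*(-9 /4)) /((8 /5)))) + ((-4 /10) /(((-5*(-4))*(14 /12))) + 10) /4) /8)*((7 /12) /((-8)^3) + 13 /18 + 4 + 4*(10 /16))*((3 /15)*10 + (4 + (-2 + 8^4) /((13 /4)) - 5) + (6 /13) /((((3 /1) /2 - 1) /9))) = -815336620505369 /2330460160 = -349860.78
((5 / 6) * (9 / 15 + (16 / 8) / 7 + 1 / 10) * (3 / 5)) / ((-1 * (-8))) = 69 / 1120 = 0.06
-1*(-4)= 4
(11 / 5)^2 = 121 / 25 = 4.84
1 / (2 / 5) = 5 / 2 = 2.50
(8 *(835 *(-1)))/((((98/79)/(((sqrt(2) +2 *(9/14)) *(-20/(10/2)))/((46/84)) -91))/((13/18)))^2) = -4745142146811235/205760898 -16268266663480 *sqrt(2)/4899069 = -27757596.04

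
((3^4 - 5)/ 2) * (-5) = -190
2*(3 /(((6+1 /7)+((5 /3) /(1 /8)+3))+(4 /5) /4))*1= 630 /2381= 0.26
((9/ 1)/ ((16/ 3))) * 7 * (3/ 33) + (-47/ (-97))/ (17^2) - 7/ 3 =-18617129/ 14801424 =-1.26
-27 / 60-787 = -15749 / 20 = -787.45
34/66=17/33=0.52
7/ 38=0.18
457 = 457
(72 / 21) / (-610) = -12 / 2135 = -0.01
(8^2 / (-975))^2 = 4096 / 950625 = 0.00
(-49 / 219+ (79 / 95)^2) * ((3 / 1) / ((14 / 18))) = 8320986 / 4611775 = 1.80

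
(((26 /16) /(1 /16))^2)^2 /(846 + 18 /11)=1256684 /2331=539.12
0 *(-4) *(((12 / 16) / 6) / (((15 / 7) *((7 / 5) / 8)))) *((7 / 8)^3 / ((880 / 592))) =0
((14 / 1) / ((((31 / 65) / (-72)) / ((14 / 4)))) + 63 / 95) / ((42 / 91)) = -94394937 / 5890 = -16026.31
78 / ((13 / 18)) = 108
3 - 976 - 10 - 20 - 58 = -1061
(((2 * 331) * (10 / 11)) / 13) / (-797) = -6620 / 113971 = -0.06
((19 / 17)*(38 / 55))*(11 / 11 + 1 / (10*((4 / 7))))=16967 / 18700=0.91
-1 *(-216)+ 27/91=19683/91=216.30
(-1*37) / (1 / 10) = -370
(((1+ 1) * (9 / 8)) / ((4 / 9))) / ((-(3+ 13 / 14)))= -1.29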